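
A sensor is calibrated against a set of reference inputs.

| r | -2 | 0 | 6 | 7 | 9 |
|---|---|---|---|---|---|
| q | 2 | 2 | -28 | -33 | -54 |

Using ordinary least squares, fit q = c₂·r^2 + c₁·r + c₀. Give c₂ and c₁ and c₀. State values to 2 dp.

Forming MᵀM = [[10274, 1280, 170]; [1280, 170, 20]; [170, 20, 5]] and Mᵀq = [-6991, -889, -111]ᵀ gives MᵀM·[c₂, c₁, c₀]ᵀ = Mᵀq.
Inverting the 3×3 Gram matrix, [c₂, c₁, c₀]ᵀ = [-751/1482, -2321/1482, 1598/1235]ᵀ.

c₂ = -0.51, c₁ = -1.57, c₀ = 1.29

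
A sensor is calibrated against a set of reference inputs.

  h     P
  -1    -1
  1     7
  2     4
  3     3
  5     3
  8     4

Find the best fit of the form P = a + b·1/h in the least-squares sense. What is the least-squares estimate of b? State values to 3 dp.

The normal equations are: 6·a + (139/120)·b = 20;  (139/120)·a + (34801/14400)·b = 121/10.
Eliminating b: (34801/14400)·(row 1) − (139/120)·(row 2) gives (37897/2880)·a = (34801/14400)·20 − (139/120)·(121/10) = 30887/900, so a = 494192/189485.
Then b = ((121/10) − (139/120)·(494192/189485))/(34801/14400) = 142368/37897.

b = 3.757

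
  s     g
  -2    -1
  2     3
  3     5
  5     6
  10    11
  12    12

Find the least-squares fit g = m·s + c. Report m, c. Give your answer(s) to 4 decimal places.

Forming AᵀA = [[286, 30]; [30, 6]] and Aᵀg = [307, 36]ᵀ gives AᵀA·[m, c]ᵀ = Aᵀg.
Δ = 286·6 − 30² = 816.
m = (307·6 − 30·36)/816 = 127/136; c = (286·36 − 30·307)/816 = 181/136.

m = 0.9338, c = 1.3309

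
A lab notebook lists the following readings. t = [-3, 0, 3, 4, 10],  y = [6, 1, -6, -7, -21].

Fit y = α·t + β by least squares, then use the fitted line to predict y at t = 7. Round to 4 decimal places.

Entries of XᵀX: Σt·t = 134, Σt = 14, Σ1 = 5.
Moment sums: Σt·y = -274, Σy = -27.
XᵀX·[α, β]ᵀ = Xᵀy becomes [[134, 14]; [14, 5]]·[α, β]ᵀ = [-274, -27]ᵀ.
det = 134·5 − 14² = 474.
α = ((-274)·5 − 14·(-27))/474 = -496/237; β = (134·(-27) − 14·(-274))/474 = 109/237.
At t = 7: ŷ = (-496/237)·(7) + (109/237)·(1) = -1121/79.

ŷ = -14.1899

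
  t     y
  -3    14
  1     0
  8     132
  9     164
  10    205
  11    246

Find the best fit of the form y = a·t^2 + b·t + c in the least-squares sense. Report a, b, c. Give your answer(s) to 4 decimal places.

a = 1.9956, b = 0.6606, c = -2.1870

The normal system AᵀA·[a, b, c]ᵀ = Aᵀy is [[35380, 3546, 376]; [3546, 376, 36]; [376, 36, 6]]·[a, b, c]ᵀ = [72124, 7246, 761]ᵀ.
Solving the 3×3 system (Gaussian elimination) gives a = 67852/34001, b = 22460/34001, c = -148717/68002.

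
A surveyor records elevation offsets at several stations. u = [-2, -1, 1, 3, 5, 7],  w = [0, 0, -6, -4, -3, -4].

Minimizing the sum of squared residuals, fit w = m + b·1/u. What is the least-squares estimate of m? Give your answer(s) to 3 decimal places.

Normal-equation sums: Σ1 = 6, Σ1/u = 37/210, Σ1/u·1/u = 106789/44100.
Moment sums: Σw = -17, Σ1/u·w = -893/105.
det = 6·(106789/44100) − (37/210)² = 127873/8820.
m = ((-17)·(106789/44100) − (37/210)·(-893/105))/(127873/8820) = -1749331/639365; b = (6·(-893/105) − (37/210)·(-17))/(127873/8820) = -423654/127873.

m = -2.736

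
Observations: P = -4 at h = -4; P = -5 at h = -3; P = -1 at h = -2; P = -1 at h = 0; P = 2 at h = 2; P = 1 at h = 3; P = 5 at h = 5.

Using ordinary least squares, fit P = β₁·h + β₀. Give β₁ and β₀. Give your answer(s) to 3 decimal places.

Normal-equation sums: Σh·h = 67, Σh = 1, Σ1 = 7.
Moment sums: Σh·P = 65, ΣP = -3.
Normal equations: [[67, 1]; [1, 7]]·[β₁, β₀]ᵀ = [65, -3]ᵀ.
det = 67·7 − 1² = 468.
β₁ = (65·7 − 1·(-3))/468 = 229/234; β₀ = (67·(-3) − 1·65)/468 = -133/234.

β₁ = 0.979, β₀ = -0.568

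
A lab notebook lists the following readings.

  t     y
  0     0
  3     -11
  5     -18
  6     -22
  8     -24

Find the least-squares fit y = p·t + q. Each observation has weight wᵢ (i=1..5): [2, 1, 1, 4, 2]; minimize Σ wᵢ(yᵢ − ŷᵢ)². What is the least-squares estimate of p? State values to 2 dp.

Setting ∂/∂p … = 0 gives: 306·p + 48·q = -1035;  48·p + 10·q = -165.
(Σwᵢ·t·t = 306, Σwᵢ·t = 48, Σwᵢ·1 = 10, Σwᵢ·t·y = -1035, Σwᵢ·y = -165.)
Eliminating q: 10·(row 1) − 48·(row 2) gives 756·p = 10·(-1035) − 48·(-165) = -2430, so p = -45/14.
Then q = ((-165) − 48·(-45/14))/10 = -15/14.

p = -3.21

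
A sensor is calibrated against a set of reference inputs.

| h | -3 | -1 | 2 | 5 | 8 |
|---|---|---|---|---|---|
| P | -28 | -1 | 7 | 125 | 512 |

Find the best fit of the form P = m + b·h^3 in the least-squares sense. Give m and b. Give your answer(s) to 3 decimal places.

m = -0.562, b = 1.001

XᵀX·[m, b]ᵀ = XᵀP reads: 5·m + 617·b = 615;  617·m + 278563·b = 278582.
Eliminating b: 278563·(row 1) − 617·(row 2) gives 1012126·m = 278563·615 − 617·278582 = -568849, so m = -568849/1012126.
Then b = (278582 − 617·(-568849/1012126))/278563 = 1013455/1012126.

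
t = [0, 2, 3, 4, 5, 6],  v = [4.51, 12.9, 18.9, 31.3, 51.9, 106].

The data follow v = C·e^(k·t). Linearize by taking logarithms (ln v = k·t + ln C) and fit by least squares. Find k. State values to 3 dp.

k = 0.510

Let Y = ln v. Fitting Y = k·t + ln C by least squares:
Sums: Σt = 20.0000, Σ(t)² = 90.0000, Σln v = 19.0591, Σt·ln v = 75.4336.
Normal system: [[90.0000, 20.0000]; [20.0000, 6]]·[k, ln C]ᵀ = [75.4336, 19.0591]ᵀ.
Δ = 90.0000·6 − (20.0000)² = 140.0000; k = (75.4336·6 − 20.0000·19.0591)/140.0000 = 0.51015, ln C = (90.0000·19.0591 − 20.0000·75.4336)/140.0000 = 1.47602.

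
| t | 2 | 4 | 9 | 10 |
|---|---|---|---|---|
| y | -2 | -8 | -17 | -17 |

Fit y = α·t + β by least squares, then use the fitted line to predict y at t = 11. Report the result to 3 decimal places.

ŷ = -19.916

MᵀM·[α, β]ᵀ = Mᵀy reads: 201·α + 25·β = -359;  25·α + 4·β = -44.
Δ = 201·4 − 25² = 179.
α = ((-359)·4 − 25·(-44))/179 = -336/179; β = (201·(-44) − 25·(-359))/179 = 131/179.
At t = 11: ŷ = (-336/179)·(11) + (131/179)·(1) = -3565/179.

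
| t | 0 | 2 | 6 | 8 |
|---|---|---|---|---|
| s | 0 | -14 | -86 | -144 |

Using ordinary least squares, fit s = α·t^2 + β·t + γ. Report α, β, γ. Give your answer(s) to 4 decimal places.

α = -1.8333, β = -3.3333, γ = 0.0000

MᵀM·[α, β, γ]ᵀ = Mᵀs reads: 5408·α + 736·β + 104·γ = -12368;  736·α + 104·β + 16·γ = -1696;  104·α + 16·β + 4·γ = -244.
Row-reducing yields α = -11/6, β = -10/3, γ = 0.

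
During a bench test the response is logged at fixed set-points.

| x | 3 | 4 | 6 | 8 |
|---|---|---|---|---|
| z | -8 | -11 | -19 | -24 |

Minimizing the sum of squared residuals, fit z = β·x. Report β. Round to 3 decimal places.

β = -2.992

Sums needed: Σx·x = 125.
And Σx·z = -374.
Hence β = -374 / 125 ≈ -2.992.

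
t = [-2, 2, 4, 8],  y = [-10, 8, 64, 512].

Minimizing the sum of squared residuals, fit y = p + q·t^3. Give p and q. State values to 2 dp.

XᵀX·[p, q]ᵀ = Xᵀy reads: 4·p + 576·q = 574;  576·p + 266368·q = 266384.
Determinant 4·266368 − 576² = 733696.
p = (574·266368 − 576·266384)/733696 = -2117/2866; q = (4·266384 − 576·574)/733696 = 11483/11464.

p = -0.74, q = 1.00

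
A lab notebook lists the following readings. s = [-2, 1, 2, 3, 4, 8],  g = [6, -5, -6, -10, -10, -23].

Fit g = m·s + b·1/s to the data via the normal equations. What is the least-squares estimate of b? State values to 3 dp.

Setting ∂/∂m … = 0 gives: 98·m + 6·b = -283;  6·m + (973/576)·b = -473/24.
(Σs·s = 98, Σs·1/s = 6, Σ1/s·1/s = 973/576, Σs·g = -283, Σ1/s·g = -473/24.)
Determinant 98·(973/576) − 6² = 37309/288.
m = ((-283)·(973/576) − 6·(-473/24))/(37309/288) = -207247/74618; b = (98·(-473/24) − 6·(-283))/(37309/288) = -67224/37309.

b = -1.802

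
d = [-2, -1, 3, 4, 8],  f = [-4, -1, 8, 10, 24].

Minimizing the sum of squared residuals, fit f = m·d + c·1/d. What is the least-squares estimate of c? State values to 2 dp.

From the data, Σd·d = 94, Σd·1/d = 5, Σ1/d·1/d = 829/576.
And Σd·f = 265, Σ1/d·f = 67/6.
det = 94·(829/576) − 5² = 31763/288.
m = (265·(829/576) − 5·(67/6))/(31763/288) = 187525/63526; c = (94·(67/6) − 5·265)/(31763/288) = -79296/31763.

c = -2.50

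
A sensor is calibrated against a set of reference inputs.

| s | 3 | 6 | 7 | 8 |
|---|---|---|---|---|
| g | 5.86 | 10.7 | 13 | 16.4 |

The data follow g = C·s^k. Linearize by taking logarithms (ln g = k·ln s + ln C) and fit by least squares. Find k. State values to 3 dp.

Let Y = ln g. Fitting Y = k·ln s + ln C by least squares:
Σln s = 6.9157, Σ(ln s)² = 12.5280, Σln g = 9.5006, Σln s·ln g = 16.9974.
Equations: 12.5280·k + 6.9157·ln C = 16.9974;  6.9157·k + 4·ln C = 9.5006.
Slope k = (n·Σln s·ln g − Σln s·Σln g)/(n·Σ(ln s)² − (Σln s)²) = (4·16.9974 − 6.9157·9.5006)/2.2847 = 1.00044; ln C = (Σln g − k·Σln s)/n = 0.64546.

k = 1.000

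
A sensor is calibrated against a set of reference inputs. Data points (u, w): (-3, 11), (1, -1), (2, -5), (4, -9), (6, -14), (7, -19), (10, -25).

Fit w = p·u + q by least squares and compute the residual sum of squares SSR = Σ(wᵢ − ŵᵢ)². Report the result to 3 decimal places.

SSR = 5.919

Normal-equation sums: Σu·u = 215, Σu = 27, Σ1 = 7.
For Xᵀw: Σu·w = -547, Σw = -62.
So XᵀX·[p, q]ᵀ = Xᵀw: [[215, 27]; [27, 7]]·[p, q]ᵀ = [-547, -62]ᵀ.
Determinant 215·7 − 27² = 776.
p = ((-547)·7 − 27·(-62))/776 = -2155/776; q = (215·(-62) − 27·(-547))/776 = 1439/776.
Residuals: 79/97, -15/194, -1009/776, 197/776, 627/776, -549/388, 711/776; SSR = 4593/776.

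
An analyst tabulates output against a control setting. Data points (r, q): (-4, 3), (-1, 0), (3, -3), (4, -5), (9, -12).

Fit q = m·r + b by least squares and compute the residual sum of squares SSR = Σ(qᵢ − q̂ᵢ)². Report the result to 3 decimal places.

The normal equations are: 123·m + 11·b = -149;  11·m + 5·b = -17.
Δ = 123·5 − 11² = 494.
m = ((-149)·5 − 11·(-17))/494 = -279/247; b = (123·(-17) − 11·(-149))/494 = -226/247.
Residuals: -149/247, -53/247, 322/247, 107/247, -227/247; SSR = 776/247.

SSR = 3.142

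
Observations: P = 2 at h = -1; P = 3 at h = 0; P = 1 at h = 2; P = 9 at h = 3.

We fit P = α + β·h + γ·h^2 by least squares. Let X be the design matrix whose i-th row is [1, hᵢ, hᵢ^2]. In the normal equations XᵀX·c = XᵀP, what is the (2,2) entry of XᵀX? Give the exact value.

14

Row 2 ↔ basis h, column 2 ↔ basis h, so (XᵀX)_{2,2} = Σᵢ (h)·(h) = (-1)·(-1) + (0)·(0) + (2)·(2) + (3)·(3) = 14.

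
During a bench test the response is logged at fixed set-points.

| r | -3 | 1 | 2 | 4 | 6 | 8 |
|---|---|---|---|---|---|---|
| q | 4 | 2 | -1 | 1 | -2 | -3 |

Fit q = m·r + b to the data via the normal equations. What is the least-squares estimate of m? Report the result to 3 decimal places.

Forming MᵀM = [[130, 18]; [18, 6]] and Mᵀq = [-44, 1]ᵀ gives MᵀM·[m, b]ᵀ = Mᵀq.
Δ = 130·6 − 18² = 456.
m = ((-44)·6 − 18·1)/456 = -47/76; b = (130·1 − 18·(-44))/456 = 461/228.

m = -0.618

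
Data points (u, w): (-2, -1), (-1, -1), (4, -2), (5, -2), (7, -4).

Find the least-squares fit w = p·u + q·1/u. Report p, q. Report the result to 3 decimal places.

p = -0.561, q = 2.065

Forming MᵀM = [[95, 5]; [5, 26909/19600]] and Mᵀw = [-43, 1/35]ᵀ gives MᵀM·[p, q]ᵀ = Mᵀw.
Δ = 95·(26909/19600) − 5² = 413271/3920.
p = ((-43)·(26909/19600) − 5·(1/35))/(413271/3920) = -386629/688785; q = (95·(1/35) − 5·(-43))/(413271/3920) = 284480/137757.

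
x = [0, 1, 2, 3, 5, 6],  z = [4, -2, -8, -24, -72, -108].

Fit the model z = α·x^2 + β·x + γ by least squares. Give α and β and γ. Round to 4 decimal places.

α = -3.1405, β = 0.5071, γ = 2.8190

Sums needed: Σx^2·x^2 = 2019, Σx^2·x = 377, Σx^2 = 75, Σx·x = 75, Σx = 17, Σ1 = 6.
And Σx^2·z = -5938, Σx·z = -1098, Σz = -210.
So AᵀA·[α, β, γ]ᵀ = Aᵀz: [[2019, 377, 75]; [377, 75, 17]; [75, 17, 6]]·[α, β, γ]ᵀ = [-5938, -1098, -210]ᵀ.
Row-reducing yields α = -1319/420, β = 71/140, γ = 296/105.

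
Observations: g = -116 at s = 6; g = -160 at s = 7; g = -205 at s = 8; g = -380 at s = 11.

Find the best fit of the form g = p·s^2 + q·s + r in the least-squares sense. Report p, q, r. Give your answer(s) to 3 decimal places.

The normal system XᵀX·[p, q, r]ᵀ = Xᵀg is [[22434, 2402, 270]; [2402, 270, 32]; [270, 32, 4]]·[p, q, r]ᵀ = [-71116, -7636, -861]ᵀ.
Inverting the 3×3 Gram matrix, [p, q, r]ᵀ = [-963/362, -2695/362, 4321/181]ᵀ.

p = -2.660, q = -7.445, r = 23.873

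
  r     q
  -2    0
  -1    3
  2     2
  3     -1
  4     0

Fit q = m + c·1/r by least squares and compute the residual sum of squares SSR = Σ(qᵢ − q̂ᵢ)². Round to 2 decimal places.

Entries of XᵀX: Σ1 = 5, Σ1/r = -5/12, Σ1/r·1/r = 241/144.
For Xᵀq: Σq = 4, Σ1/r·q = -7/3.
Eliminating c: (241/144)·(row 1) − (-5/12)·(row 2) gives (295/36)·m = (241/144)·4 − (-5/12)·(-7/3) = 103/18, so m = 206/295.
Then c = ((-7/3) − (-5/12)·(206/295))/(241/144) = -72/59.
Residuals: -386/295, 319/295, 564/295, -381/295, -116/295; SSR = 2466/295.

SSR = 8.36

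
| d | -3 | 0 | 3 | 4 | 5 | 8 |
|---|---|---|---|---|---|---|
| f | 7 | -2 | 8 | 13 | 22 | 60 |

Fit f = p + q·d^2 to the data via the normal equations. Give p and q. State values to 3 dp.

p = -1.729, q = 0.962

Setting ∂/∂p … = 0 gives: 6·p + 123·q = 108;  123·p + 5139·q = 4733.
Eliminating q: 5139·(row 1) − 123·(row 2) gives 15705·p = 5139·108 − 123·4733 = -27147, so p = -9049/5235.
Then q = (4733 − 123·(-9049/5235))/5139 = 5038/5235.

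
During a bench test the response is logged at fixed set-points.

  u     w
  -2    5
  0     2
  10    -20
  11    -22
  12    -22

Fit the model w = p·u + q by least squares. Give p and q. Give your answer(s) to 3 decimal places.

p = -2.051, q = 1.316

Sums needed: Σu·u = 369, Σu = 31, Σ1 = 5.
And Σu·w = -716, Σw = -57.
Normal equations: [[369, 31]; [31, 5]]·[p, q]ᵀ = [-716, -57]ᵀ.
Determinant 369·5 − 31² = 884.
p = ((-716)·5 − 31·(-57))/884 = -1813/884; q = (369·(-57) − 31·(-716))/884 = 1163/884.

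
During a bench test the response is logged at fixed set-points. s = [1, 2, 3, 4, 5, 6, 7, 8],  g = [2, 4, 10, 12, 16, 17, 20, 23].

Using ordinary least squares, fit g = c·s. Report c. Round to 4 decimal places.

c = 2.9118

With design matrix X, XᵀX = [[204]] and Xᵀg = [594]ᵀ.
Hence c = 594 / 204 ≈ 2.91176.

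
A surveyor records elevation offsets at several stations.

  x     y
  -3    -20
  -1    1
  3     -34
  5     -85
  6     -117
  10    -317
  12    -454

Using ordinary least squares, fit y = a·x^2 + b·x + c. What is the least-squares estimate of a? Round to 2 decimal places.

a = -2.98

From the data, Σx^2·x^2 = 32820, Σx^2·x = 3068, Σx^2 = 324, Σx·x = 324, Σx = 32, Σ1 = 7.
Right-hand side: Σx^2·y = -103898, Σx·y = -9788, Σy = -1026.
Inverting the 3×3 Gram matrix, [a, b, c]ᵀ = [-1693401/568192, -1177705/568192, 120839/142048]ᵀ.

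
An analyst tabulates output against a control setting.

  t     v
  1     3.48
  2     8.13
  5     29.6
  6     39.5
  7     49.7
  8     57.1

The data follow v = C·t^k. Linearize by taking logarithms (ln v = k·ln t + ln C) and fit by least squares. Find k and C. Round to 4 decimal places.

With ln vᵢ as the transformed response and ln tᵢ as the regressor:
AᵀA = [[14.3918, 8.1197]; [8.1197, 6]], rhs = [29.5037, 18.3575]ᵀ  (here Σln t = 8.1197, Σ(ln t)² = 14.3918, Σln v = 18.3575, Σln t·ln v = 29.5037).
Solving (det = 20.4213): k = 1.36940, ln C = 1.20640, so C = exp(1.20640) = 3.34143.

k = 1.3694, C = 3.3414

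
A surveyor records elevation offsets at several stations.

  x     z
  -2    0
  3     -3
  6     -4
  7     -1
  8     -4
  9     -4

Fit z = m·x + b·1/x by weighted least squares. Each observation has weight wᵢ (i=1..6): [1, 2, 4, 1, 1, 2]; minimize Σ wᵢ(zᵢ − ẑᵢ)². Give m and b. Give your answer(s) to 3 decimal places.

m = -0.471, b = -1.586

Compute the Gram sums: Σwᵢ·x·x = 441, Σwᵢ·x·1/x = 11, Σwᵢ·1/x·1/x = 163601/254016.
And Σwᵢ·x·z = -225, Σwᵢ·1/x·z = -781/126.
det = 441·(163601/254016) − 11² = 93905/576.
m = ((-225)·(163601/254016) − 11·(-781/126))/(93905/576) = -2165641/4601345; b = (441·(-781/126) − 11·(-225))/(93905/576) = -148896/93905.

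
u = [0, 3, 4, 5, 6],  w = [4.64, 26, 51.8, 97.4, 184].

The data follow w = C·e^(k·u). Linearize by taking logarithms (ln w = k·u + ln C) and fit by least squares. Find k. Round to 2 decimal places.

Linearized form: ln w = k·u + ln C. From the 5 transformed points,
Σu = 18.0000, Σ(u)² = 86.0000, Σln w = 18.5340, Σu·ln w = 79.7476.
Normal system: [[86.0000, 18.0000]; [18.0000, 5]]·[k, ln C]ᵀ = [79.7476, 18.5340]ᵀ.
Slope k = (n·Σu·ln w − Σu·Σln w)/(n·Σ(u)² − (Σu)²) = (5·79.7476 − 18.0000·18.5340)/106.0000 = 0.61440; ln C = (Σln w − k·Σu)/n = 1.49494.

k = 0.61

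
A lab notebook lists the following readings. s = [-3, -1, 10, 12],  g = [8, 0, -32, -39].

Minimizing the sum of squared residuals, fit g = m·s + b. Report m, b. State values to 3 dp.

m = -3.055, b = -2.003

With design matrix M, MᵀM = [[254, 18]; [18, 4]] and Mᵀg = [-812, -63]ᵀ.
Determinant 254·4 − 18² = 692.
m = ((-812)·4 − 18·(-63))/692 = -1057/346; b = (254·(-63) − 18·(-812))/692 = -693/346.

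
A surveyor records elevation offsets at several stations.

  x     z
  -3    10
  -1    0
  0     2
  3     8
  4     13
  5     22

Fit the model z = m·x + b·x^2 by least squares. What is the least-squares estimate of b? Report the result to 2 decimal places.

Forming AᵀA = [[60, 188]; [188, 1044]] and Aᵀz = [156, 920]ᵀ gives AᵀA·[m, b]ᵀ = Aᵀz.
Eliminating b: 1044·(row 1) − 188·(row 2) gives 27296·m = 1044·156 − 188·920 = -10096, so m = -631/1706.
Then b = (920 − 188·(-631/1706))/1044 = 1617/1706.

b = 0.95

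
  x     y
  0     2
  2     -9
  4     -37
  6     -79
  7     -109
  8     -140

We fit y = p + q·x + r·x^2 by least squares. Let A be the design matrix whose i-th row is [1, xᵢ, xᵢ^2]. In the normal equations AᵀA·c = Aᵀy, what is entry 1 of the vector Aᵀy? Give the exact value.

-372

Entry 1 ↔ basis 1, so (Aᵀy)_{1} = Σᵢ yᵢ = (1)·(2) + (1)·(-9) + (1)·(-37) + (1)·(-79) + (1)·(-109) + (1)·(-140) = -372.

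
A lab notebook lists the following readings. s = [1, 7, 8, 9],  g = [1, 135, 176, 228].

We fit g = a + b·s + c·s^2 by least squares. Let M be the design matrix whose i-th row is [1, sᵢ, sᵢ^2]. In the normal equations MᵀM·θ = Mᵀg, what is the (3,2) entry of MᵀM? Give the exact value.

1585

Row 3 ↔ basis s^2, column 2 ↔ basis s, so (MᵀM)_{3,2} = Σᵢ (s^2)·(s) = (1)·(1) + (49)·(7) + (64)·(8) + (81)·(9) = 1585.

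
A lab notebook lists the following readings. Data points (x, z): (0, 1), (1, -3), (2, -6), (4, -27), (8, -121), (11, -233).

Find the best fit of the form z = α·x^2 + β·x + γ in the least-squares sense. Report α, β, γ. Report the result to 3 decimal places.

From the data, Σx^2·x^2 = 19010, Σx^2·x = 1916, Σx^2 = 206, Σx·x = 206, Σx = 26, Σ1 = 6.
For Mᵀz: Σx^2·z = -36396, Σx·z = -3654, Σz = -389.
So MᵀM·[α, β, γ]ᵀ = Mᵀz: [[19010, 1916, 206]; [1916, 206, 26]; [206, 26, 6]]·[α, β, γ]ᵀ = [-36396, -3654, -389]ᵀ.
Row-reducing yields α = -13617/6694, β = 8129/6694, γ = -1703/6694.

α = -2.034, β = 1.214, γ = -0.254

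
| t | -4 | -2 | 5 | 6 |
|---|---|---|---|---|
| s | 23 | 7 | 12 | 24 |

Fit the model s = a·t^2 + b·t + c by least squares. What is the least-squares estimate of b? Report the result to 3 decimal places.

Forming AᵀA = [[2193, 269, 81]; [269, 81, 5]; [81, 5, 4]] and Aᵀs = [1560, 98, 66]ᵀ gives AᵀA·[a, b, c]ᵀ = Aᵀs.
Row-reducing yields a = 28213/26356, b = -5259/2396, c = -16032/6589.

b = -2.195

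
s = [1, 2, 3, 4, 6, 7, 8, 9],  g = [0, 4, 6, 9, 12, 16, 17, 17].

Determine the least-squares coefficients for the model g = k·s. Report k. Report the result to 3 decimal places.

Compute the Gram sums: Σs·s = 260.
For Mᵀg: Σs·g = 535.
Hence k = 535 / 260 ≈ 2.05769.

k = 2.058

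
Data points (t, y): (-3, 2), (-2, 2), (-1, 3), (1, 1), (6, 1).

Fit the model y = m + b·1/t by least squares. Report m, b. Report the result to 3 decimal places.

Normal-equation sums: Σ1 = 5, Σ1/t = -2/3, Σ1/t·1/t = 43/18.
And Σy = 9, Σ1/t·y = -7/2.
Eliminating b: (43/18)·(row 1) − (-2/3)·(row 2) gives (23/2)·m = (43/18)·9 − (-2/3)·(-7/2) = 115/6, so m = 5/3.
Then b = ((-7/2) − (-2/3)·(5/3))/(43/18) = -1.

m = 1.667, b = -1.000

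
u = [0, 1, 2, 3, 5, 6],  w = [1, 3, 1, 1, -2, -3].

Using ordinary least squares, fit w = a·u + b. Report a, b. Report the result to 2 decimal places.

a = -0.85, b = 2.58

Entries of AᵀA: Σu·u = 75, Σu = 17, Σ1 = 6.
Right-hand side: Σu·w = -20, Σw = 1.
Normal equations: [[75, 17]; [17, 6]]·[a, b]ᵀ = [-20, 1]ᵀ.
Determinant 75·6 − 17² = 161.
a = ((-20)·6 − 17·1)/161 = -137/161; b = (75·1 − 17·(-20))/161 = 415/161.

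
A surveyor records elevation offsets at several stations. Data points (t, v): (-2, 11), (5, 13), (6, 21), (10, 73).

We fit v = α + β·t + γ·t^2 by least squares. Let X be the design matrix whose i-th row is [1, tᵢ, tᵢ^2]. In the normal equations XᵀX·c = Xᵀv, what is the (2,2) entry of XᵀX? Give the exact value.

165

Row 2 ↔ basis t, column 2 ↔ basis t, so (XᵀX)_{2,2} = Σᵢ (t)·(t) = (-2)·(-2) + (5)·(5) + (6)·(6) + (10)·(10) = 165.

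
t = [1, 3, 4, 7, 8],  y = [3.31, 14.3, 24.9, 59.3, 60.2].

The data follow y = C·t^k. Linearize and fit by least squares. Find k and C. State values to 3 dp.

k = 1.443, C = 3.229

With ln yᵢ as the transformed response and ln tᵢ as the regressor:
Σln t = 6.5103, Σ(ln t)² = 11.2394, Σln y = 15.2524, Σln t·ln y = 23.8446.
Equations: 11.2394·k + 6.5103·ln C = 23.8446;  6.5103·k + 5·ln C = 15.2524.
Slope k = (n·Σln t·ln y − Σln t·Σln y)/(n·Σ(ln t)² − (Σln t)²) = (5·23.8446 − 6.5103·15.2524)/13.8136 = 1.44251; ln C = (Σln y − k·Σln t)/n = 1.17224, so C = exp(1.17224) = 3.22923.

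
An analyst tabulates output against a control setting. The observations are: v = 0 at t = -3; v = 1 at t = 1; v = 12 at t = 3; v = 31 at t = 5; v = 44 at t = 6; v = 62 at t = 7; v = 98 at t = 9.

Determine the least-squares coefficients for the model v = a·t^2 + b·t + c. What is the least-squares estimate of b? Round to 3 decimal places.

b = 1.884

Forming XᵀX = [[11046, 1414, 210]; [1414, 210, 28]; [210, 28, 7]] and Xᵀv = [13444, 1772, 248]ᵀ gives XᵀX·[a, b, c]ᵀ = Xᵀv.
Inverting the 3×3 Gram matrix, [a, b, c]ᵀ = [1256/1211, 326/173, -3904/1211]ᵀ.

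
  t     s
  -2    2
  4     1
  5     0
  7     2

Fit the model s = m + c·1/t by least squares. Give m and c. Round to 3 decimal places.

Entries of XᵀX: Σ1 = 4, Σ1/t = 13/140, Σ1/t·1/t = 7309/19600.
For Xᵀs: Σs = 5, Σ1/t·s = -13/28.
Δ = 4·(7309/19600) − (13/140)² = 29067/19600.
m = (5·(7309/19600) − (13/140)·(-13/28))/(29067/19600) = 37390/29067; c = (4·(-13/28) − (13/140)·5)/(29067/19600) = -45500/29067.

m = 1.286, c = -1.565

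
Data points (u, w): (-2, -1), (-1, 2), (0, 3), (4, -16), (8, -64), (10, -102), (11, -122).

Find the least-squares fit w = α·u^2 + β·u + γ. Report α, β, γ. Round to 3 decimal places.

α = -0.987, β = -0.490, γ = 2.372

Sums needed: Σu^2·u^2 = 29010, Σu^2·u = 2898, Σu^2 = 306, Σu·u = 306, Σu = 30, Σ1 = 7.
Right-hand side: Σu^2·w = -29316, Σu·w = -2938, Σw = -300.
Normal equations: [[29010, 2898, 306]; [2898, 306, 30]; [306, 30, 7]]·[α, β, γ]ᵀ = [-29316, -2938, -300]ᵀ.
Solving the 3×3 system (Gaussian elimination) gives α = -49229/49896, β = -73333/149688, γ = 29593/12474.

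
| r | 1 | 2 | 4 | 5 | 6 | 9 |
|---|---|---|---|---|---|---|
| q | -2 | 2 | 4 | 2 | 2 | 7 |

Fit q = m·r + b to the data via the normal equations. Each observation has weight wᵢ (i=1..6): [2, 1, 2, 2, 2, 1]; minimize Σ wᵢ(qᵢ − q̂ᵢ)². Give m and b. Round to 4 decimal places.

m = 0.8681, b = -1.6328

Compute the Gram sums: Σwᵢ·r·r = 241, Σwᵢ·r = 43, Σwᵢ·1 = 10.
Moment sums: Σwᵢ·r·q = 139, Σwᵢ·q = 21.
AᵀWA·[m, b]ᵀ = AᵀWq becomes [[241, 43]; [43, 10]]·[m, b]ᵀ = [139, 21]ᵀ.
det = 241·10 − 43² = 561.
m = (139·10 − 43·21)/561 = 487/561; b = (241·21 − 43·139)/561 = -916/561.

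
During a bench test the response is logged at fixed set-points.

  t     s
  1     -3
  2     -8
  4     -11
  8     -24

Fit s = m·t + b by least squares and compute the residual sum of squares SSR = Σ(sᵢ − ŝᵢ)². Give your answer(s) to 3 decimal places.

SSR = 4.261

Sums needed: Σt·t = 85, Σt = 15, Σ1 = 4.
For Xᵀs: Σt·s = -255, Σs = -46.
det = 85·4 − 15² = 115.
m = ((-255)·4 − 15·(-46))/115 = -66/23; b = (85·(-46) − 15·(-255))/115 = -17/23.
Residuals: 14/23, -35/23, 28/23, -7/23; SSR = 98/23.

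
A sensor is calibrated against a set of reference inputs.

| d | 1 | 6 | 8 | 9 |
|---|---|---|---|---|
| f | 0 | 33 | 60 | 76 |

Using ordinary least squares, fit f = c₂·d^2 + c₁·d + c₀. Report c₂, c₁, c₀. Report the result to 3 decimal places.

c₂ = 0.965, c₁ = -0.139, c₀ = -0.834

MᵀM·[c₂, c₁, c₀]ᵀ = Mᵀf reads: 11954·c₂ + 1458·c₁ + 182·c₀ = 11184;  1458·c₂ + 182·c₁ + 24·c₀ = 1362;  182·c₂ + 24·c₁ + 4·c₀ = 169.
Inverting the 3×3 Gram matrix, [c₂, c₁, c₀]ᵀ = [5423/5618, -783/5618, -2344/2809]ᵀ.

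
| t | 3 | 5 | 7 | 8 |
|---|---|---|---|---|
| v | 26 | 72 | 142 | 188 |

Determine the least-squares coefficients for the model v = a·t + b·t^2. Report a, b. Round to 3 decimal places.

XᵀX·[a, b]ᵀ = Xᵀv reads: 147·a + 1007·b = 2936;  1007·a + 7203·b = 21024.
Eliminating b: 7203·(row 1) − 1007·(row 2) gives 44792·a = 7203·2936 − 1007·21024 = -23160, so a = -2895/5599.
Then b = (21024 − 1007·(-2895/5599))/7203 = 16747/5599.

a = -0.517, b = 2.991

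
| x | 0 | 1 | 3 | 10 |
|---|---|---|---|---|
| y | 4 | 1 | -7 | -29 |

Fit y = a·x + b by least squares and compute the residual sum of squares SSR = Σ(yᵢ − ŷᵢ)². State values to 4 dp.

SSR = 1.1393

Compute the Gram sums: Σx·x = 110, Σx = 14, Σ1 = 4.
For Aᵀy: Σx·y = -310, Σy = -31.
So AᵀA·[a, b]ᵀ = Aᵀy: [[110, 14]; [14, 4]]·[a, b]ᵀ = [-310, -31]ᵀ.
det = 110·4 − 14² = 244.
a = ((-310)·4 − 14·(-31))/244 = -403/122; b = (110·(-31) − 14·(-310))/244 = 465/122.
Residuals: 23/122, 30/61, -55/61, 27/122; SSR = 139/122.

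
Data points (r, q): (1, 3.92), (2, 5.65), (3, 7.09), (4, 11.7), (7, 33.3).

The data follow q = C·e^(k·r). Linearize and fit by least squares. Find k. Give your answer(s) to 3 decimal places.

k = 0.359

Taking logs, ln q = k·r + ln C, so regress ln q on r.
Sums: Σr = 17.0000, Σ(r)² = 79.0000, Σln q = 11.0216, Σr·ln q = 45.0827.
Normal system: [[79.0000, 17.0000]; [17.0000, 5]]·[k, ln C]ᵀ = [45.0827, 11.0216]ᵀ.
Slope k = (n·Σr·ln q − Σr·Σln q)/(n·Σ(r)² − (Σr)²) = (5·45.0827 − 17.0000·11.0216)/106.0000 = 0.35893; ln C = (Σln q − k·Σr)/n = 0.98395.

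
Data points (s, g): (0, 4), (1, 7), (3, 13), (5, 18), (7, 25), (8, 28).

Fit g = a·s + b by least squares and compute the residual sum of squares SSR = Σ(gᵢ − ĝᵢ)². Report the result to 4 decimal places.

SSR = 0.8141

MᵀM·[a, b]ᵀ = Mᵀg reads: 148·a + 24·b = 535;  24·a + 6·b = 95.
det = 148·6 − 24² = 312.
a = (535·6 − 24·95)/312 = 155/52; b = (148·95 − 24·535)/312 = 305/78.
Residuals: 7/78, 17/156, 23/156, -127/156, 35/156, 19/78; SSR = 127/156.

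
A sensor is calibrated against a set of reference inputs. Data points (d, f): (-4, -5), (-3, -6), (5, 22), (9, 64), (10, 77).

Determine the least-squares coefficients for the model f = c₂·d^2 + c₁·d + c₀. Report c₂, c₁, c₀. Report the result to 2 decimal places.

AᵀA·[c₂, c₁, c₀]ᵀ = Aᵀf reads: 17523·c₂ + 1763·c₁ + 231·c₀ = 13300;  1763·c₂ + 231·c₁ + 17·c₀ = 1494;  231·c₂ + 17·c₁ + 5·c₀ = 152.
(Σd^2·d^2 = 17523, Σd^2·d = 1763, Σd^2 = 231, Σd·d = 231, Σd = 17, Σ1 = 5, Σd^2·f = 13300, Σd·f = 1494, Σf = 152.)
Row-reducing yields c₂ = 164962/288571, c₁ = 697025/288571, c₀ = -1218571/288571.

c₂ = 0.57, c₁ = 2.42, c₀ = -4.22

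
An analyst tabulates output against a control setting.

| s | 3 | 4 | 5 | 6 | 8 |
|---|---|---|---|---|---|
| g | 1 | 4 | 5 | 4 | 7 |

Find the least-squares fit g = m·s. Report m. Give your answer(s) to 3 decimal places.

AᵀA·[m]ᵀ = Aᵀg reads: 150·m = 124.
m = 124/150 = 0.826667.

m = 0.827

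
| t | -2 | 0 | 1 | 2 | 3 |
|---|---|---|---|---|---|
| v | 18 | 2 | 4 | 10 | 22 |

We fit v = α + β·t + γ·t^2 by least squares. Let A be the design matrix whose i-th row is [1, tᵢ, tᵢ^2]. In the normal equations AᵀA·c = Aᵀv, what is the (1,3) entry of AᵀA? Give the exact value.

Row 1 ↔ basis 1, column 3 ↔ basis t^2, so (AᵀA)_{1,3} = Σᵢ t^2 = (1)·(4) + (1)·(0) + (1)·(1) + (1)·(4) + (1)·(9) = 18.

18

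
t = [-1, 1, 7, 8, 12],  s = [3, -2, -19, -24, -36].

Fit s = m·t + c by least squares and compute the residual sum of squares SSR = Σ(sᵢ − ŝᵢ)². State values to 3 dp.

SSR = 3.187

MᵀM·[m, c]ᵀ = Mᵀs reads: 259·m + 27·c = -762;  27·m + 5·c = -78.
Determinant 259·5 − 27² = 566.
m = ((-762)·5 − 27·(-78))/566 = -852/283; c = (259·(-78) − 27·(-762))/566 = 186/283.
Residuals: -189/283, 100/283, 401/283, -162/283, -150/283; SSR = 902/283.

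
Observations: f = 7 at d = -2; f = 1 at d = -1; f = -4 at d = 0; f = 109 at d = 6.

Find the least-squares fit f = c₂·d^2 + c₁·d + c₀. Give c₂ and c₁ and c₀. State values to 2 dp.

c₂ = 3.01, c₁ = 0.63, c₀ = -3.03

Entries of AᵀA: Σd^2·d^2 = 1313, Σd^2·d = 207, Σd^2 = 41, Σd·d = 41, Σd = 3, Σ1 = 4.
And Σd^2·f = 3953, Σd·f = 639, Σf = 113.
Normal equations: [[1313, 207, 41]; [207, 41, 3]; [41, 3, 4]]·[c₂, c₁, c₀]ᵀ = [3953, 639, 113]ᵀ.
Inverting the 3×3 Gram matrix, [c₂, c₁, c₀]ᵀ = [1061/353, 1116/1765, -5352/1765]ᵀ.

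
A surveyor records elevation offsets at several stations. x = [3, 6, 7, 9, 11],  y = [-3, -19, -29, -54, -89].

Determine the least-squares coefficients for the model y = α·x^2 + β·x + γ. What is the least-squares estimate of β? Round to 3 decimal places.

β = 4.400

MᵀM·[α, β, γ]ᵀ = Mᵀy reads: 24980·α + 2646·β + 296·γ = -17275;  2646·α + 296·β + 36·γ = -1791;  296·α + 36·β + 5·γ = -194.
Solving the 3×3 system (Gaussian elimination) gives α = -1951/1806, β = 2649/602, γ = -5896/903.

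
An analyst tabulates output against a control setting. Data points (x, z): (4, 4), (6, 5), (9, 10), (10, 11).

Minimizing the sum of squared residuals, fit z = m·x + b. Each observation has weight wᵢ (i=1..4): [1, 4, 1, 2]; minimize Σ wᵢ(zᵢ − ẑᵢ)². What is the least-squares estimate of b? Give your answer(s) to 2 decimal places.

Compute the Gram sums: Σwᵢ·x·x = 441, Σwᵢ·x = 57, Σwᵢ·1 = 8.
Right-hand side: Σwᵢ·x·z = 446, Σwᵢ·z = 56.
Eliminating b: 8·(row 1) − 57·(row 2) gives 279·m = 8·446 − 57·56 = 376, so m = 376/279.
Then b = (56 − 57·(376/279))/8 = -242/93.

b = -2.60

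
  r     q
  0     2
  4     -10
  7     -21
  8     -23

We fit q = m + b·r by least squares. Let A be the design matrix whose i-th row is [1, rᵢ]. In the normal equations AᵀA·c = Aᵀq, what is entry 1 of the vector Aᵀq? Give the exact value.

-52

Entry 1 ↔ basis 1, so (Aᵀq)_{1} = Σᵢ qᵢ = (1)·(2) + (1)·(-10) + (1)·(-21) + (1)·(-23) = -52.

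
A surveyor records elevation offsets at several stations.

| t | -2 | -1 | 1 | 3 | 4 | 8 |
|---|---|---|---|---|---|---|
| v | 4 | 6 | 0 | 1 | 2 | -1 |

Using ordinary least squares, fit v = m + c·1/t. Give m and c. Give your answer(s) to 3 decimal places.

m = 2.110, c = -3.170

From the data, Σ1 = 6, Σ1/t = 5/24, Σ1/t·1/t = 1405/576.
Moment sums: Σv = 12, Σ1/t·v = -175/24.
AᵀA·[m, c]ᵀ = Aᵀv becomes [[6, 5/24]; [5/24, 1405/576]]·[m, c]ᵀ = [12, -175/24]ᵀ.
Eliminating c: (1405/576)·(row 1) − (5/24)·(row 2) gives (8405/576)·m = (1405/576)·12 − (5/24)·(-175/24) = 17735/576, so m = 3547/1681.
Then c = ((-175/24) − (5/24)·(3547/1681))/(1405/576) = -5328/1681.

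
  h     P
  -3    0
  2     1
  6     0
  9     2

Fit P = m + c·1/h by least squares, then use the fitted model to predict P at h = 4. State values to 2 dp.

P̂ = 0.90

Compute the Gram sums: Σ1 = 4, Σ1/h = 4/9, Σ1/h·1/h = 65/162.
Right-hand side: ΣP = 3, Σ1/h·P = 13/18.
Normal equations: [[4, 4/9]; [4/9, 65/162]]·[m, c]ᵀ = [3, 13/18]ᵀ.
Eliminating c: (65/162)·(row 1) − (4/9)·(row 2) gives (38/27)·m = (65/162)·3 − (4/9)·(13/18) = 143/162, so m = 143/228.
Then c = ((13/18) − (4/9)·(143/228))/(65/162) = 21/19.
At h = 4: P̂ = (143/228)·(1) + (21/19)·(1/4) = 103/114.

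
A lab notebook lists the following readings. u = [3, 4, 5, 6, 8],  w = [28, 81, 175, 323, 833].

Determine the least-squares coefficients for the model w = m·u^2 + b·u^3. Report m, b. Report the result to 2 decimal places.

m = -3.00, b = 2.00

Setting ∂/∂m … = 0 gives: 6354·m + 44936·b = 70863;  44936·m + 329250·b = 524079.
(Σu^2·u^2 = 6354, Σu^2·u^3 = 44936, Σu^3·u^3 = 329250, Σu^2·w = 70863, Σu^3·w = 524079.)
Eliminating b: 329250·(row 1) − 44936·(row 2) gives 72810404·m = 329250·70863 − 44936·524079 = -218371194, so m = -109185597/36405202.
Then b = (524079 − 44936·(-109185597/36405202))/329250 = 72849099/36405202.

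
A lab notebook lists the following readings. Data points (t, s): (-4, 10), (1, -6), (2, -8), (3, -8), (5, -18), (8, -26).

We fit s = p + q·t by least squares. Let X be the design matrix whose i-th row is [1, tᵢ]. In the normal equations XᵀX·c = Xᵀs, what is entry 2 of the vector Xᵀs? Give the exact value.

Entry 2 ↔ basis t, so (Xᵀs)_{2} = Σᵢ (t)·sᵢ = (-4)·(10) + (1)·(-6) + (2)·(-8) + (3)·(-8) + (5)·(-18) + (8)·(-26) = -384.

-384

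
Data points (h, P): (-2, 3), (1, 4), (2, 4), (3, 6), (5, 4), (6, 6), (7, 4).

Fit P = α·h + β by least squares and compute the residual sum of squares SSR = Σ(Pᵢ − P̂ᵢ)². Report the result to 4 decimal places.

SSR = 5.8155

From the data, Σh·h = 128, Σh = 22, Σ1 = 7.
Right-hand side: Σh·P = 108, ΣP = 31.
Normal equations: [[128, 22]; [22, 7]]·[α, β]ᵀ = [108, 31]ᵀ.
Eliminating β: 7·(row 1) − 22·(row 2) gives 412·α = 7·108 − 22·31 = 74, so α = 37/206.
Then β = (31 − 22·(37/206))/7 = 398/103.
Residuals: -52/103, -9/206, -23/103, 329/206, -157/206, 109/103, -231/206; SSR = 599/103.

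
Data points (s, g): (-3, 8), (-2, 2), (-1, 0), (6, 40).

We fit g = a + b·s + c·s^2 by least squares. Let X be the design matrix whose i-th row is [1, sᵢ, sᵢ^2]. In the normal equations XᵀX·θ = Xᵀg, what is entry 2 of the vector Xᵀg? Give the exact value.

Entry 2 ↔ basis s, so (Xᵀg)_{2} = Σᵢ (s)·gᵢ = (-3)·(8) + (-2)·(2) + (-1)·(0) + (6)·(40) = 212.

212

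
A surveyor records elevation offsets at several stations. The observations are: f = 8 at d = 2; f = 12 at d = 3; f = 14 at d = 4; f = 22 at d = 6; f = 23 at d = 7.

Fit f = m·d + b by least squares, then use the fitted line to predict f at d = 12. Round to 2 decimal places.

Compute the Gram sums: Σd·d = 114, Σd = 22, Σ1 = 5.
And Σd·f = 401, Σf = 79.
AᵀA·[m, b]ᵀ = Aᵀf becomes [[114, 22]; [22, 5]]·[m, b]ᵀ = [401, 79]ᵀ.
Determinant 114·5 − 22² = 86.
m = (401·5 − 22·79)/86 = 267/86; b = (114·79 − 22·401)/86 = 92/43.
At d = 12: f̂ = (267/86)·(12) + (92/43)·(1) = 1694/43.

f̂ = 39.40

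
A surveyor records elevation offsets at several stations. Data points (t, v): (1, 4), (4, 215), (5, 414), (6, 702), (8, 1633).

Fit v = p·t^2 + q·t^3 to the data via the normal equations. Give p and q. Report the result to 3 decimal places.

p = 1.493, q = 3.003

The normal system AᵀA·[p, q]ᵀ = Aᵀv is [[6274, 44694]; [44694, 328522]]·[p, q]ᵀ = [143578, 1053242]ᵀ.
Determinant 6274·328522 − 44694² = 63593392.
p = (143578·328522 − 44694·1053242)/63593392 = 11866721/7949174; q = (6274·1053242 − 44694·143578)/63593392 = 23870647/7949174.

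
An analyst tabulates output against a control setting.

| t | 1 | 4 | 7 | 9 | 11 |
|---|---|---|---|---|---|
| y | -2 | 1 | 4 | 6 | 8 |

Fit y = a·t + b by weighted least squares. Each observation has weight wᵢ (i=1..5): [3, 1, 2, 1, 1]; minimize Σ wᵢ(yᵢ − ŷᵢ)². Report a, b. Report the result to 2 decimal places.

a = 1.00, b = -3.00

From the data, Σwᵢ·t·t = 319, Σwᵢ·t = 41, Σwᵢ·1 = 8.
Right-hand side: Σwᵢ·t·y = 196, Σwᵢ·y = 17.
AᵀWA·[a, b]ᵀ = AᵀWy becomes [[319, 41]; [41, 8]]·[a, b]ᵀ = [196, 17]ᵀ.
Δ = 319·8 − 41² = 871.
a = (196·8 − 41·17)/871 = 1; b = (319·17 − 41·196)/871 = -3.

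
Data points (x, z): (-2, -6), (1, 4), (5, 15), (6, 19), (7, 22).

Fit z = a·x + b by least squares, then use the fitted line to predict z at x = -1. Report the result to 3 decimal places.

ẑ = -2.692

Normal-equation sums: Σx·x = 115, Σx = 17, Σ1 = 5.
Right-hand side: Σx·z = 359, Σz = 54.
Normal equations: [[115, 17]; [17, 5]]·[a, b]ᵀ = [359, 54]ᵀ.
Δ = 115·5 − 17² = 286.
a = (359·5 − 17·54)/286 = 877/286; b = (115·54 − 17·359)/286 = 107/286.
At x = -1: ẑ = (877/286)·(-1) + (107/286)·(1) = -35/13.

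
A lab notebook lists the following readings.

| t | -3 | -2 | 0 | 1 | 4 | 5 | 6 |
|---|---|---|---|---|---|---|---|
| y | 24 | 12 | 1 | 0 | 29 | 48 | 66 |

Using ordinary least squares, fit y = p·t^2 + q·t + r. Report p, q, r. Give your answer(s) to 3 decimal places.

XᵀX·[p, q, r]ᵀ = Xᵀy reads: 2275·p + 371·q + 91·r = 4304;  371·p + 91·q + 11·r = 656;  91·p + 11·q + 7·r = 180.
Inverting the 3×3 Gram matrix, [p, q, r]ᵀ = [1451/693, -140/99, 71/99]ᵀ.

p = 2.094, q = -1.414, r = 0.717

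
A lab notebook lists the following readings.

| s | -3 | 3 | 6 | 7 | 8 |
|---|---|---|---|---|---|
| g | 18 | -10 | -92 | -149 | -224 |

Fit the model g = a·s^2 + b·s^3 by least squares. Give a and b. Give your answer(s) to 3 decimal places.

Compute the Gram sums: Σs^2·s^2 = 7955, Σs^2·s^3 = 57351, Σs^3·s^3 = 427907.
And Σs^2·g = -24877, Σs^3·g = -186423.
AᵀA·[a, b]ᵀ = Aᵀg becomes [[7955, 57351]; [57351, 427907]]·[a, b]ᵀ = [-24877, -186423]ᵀ.
det = 7955·427907 − 57351² = 114862984.
a = ((-24877)·427907 − 57351·(-186423))/114862984 = 23251517/57431492; b = (7955·(-186423) − 57351·(-24877))/114862984 = -28137069/57431492.

a = 0.405, b = -0.490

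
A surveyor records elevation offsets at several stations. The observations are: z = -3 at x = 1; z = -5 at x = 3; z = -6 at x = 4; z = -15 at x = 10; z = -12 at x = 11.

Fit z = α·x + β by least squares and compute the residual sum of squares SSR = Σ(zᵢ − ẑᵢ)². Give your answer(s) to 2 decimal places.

SSR = 8.51

Entries of MᵀM: Σx·x = 247, Σx = 29, Σ1 = 5.
Right-hand side: Σx·z = -324, Σz = -41.
So MᵀM·[α, β]ᵀ = Mᵀz: [[247, 29]; [29, 5]]·[α, β]ᵀ = [-324, -41]ᵀ.
Eliminating β: 5·(row 1) − 29·(row 2) gives 394·α = 5·(-324) − 29·(-41) = -431, so α = -431/394.
Then β = ((-41) − 29·(-431/394))/5 = -731/394.
Residuals: -10/197, 27/197, 91/394, -869/394, 372/197; SSR = 3351/394.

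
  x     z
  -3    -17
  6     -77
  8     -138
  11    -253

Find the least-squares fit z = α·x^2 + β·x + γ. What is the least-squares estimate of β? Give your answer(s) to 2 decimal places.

β = -0.77

With design matrix A, AᵀA = [[20114, 2032, 230]; [2032, 230, 22]; [230, 22, 4]] and Aᵀz = [-42370, -4298, -485]ᵀ.
Solving the 3×3 system (Gaussian elimination) gives α = -109333/54204, β = -41479/54204, γ = -19151/18068.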